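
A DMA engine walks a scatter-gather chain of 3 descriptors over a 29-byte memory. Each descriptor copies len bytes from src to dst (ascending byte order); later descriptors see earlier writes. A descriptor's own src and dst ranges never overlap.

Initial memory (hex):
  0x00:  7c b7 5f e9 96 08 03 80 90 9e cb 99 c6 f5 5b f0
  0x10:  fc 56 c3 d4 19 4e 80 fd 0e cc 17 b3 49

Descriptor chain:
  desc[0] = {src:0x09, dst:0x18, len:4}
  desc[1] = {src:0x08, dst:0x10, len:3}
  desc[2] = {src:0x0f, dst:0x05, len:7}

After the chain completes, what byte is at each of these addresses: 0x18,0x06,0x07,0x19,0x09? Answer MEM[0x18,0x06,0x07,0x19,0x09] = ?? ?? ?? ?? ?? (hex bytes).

D0: mem[0x18..0x1b] <- [9e cb 99 c6]
D1: mem[0x10..0x12] <- [90 9e cb]
D2: mem[0x05..0x0b] <- [f0 90 9e cb d4 19 4e]
query mem[0x18]=0x9e, mem[0x06]=0x90, mem[0x07]=0x9e, mem[0x19]=0xcb, mem[0x09]=0xd4

MEM[0x18,0x06,0x07,0x19,0x09] = 9e 90 9e cb d4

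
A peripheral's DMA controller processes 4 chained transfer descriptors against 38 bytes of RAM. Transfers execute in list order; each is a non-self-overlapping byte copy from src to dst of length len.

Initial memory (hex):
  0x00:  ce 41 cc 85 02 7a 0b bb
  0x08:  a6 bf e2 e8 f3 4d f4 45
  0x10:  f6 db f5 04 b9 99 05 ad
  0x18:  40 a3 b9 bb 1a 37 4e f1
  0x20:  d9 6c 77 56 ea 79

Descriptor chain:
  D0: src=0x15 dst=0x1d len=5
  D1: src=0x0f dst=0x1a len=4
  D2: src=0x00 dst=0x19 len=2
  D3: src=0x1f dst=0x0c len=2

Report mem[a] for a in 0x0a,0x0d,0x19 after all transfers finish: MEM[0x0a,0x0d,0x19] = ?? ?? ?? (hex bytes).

MEM[0x0a,0x0d,0x19] = e2 40 ce

[0] 0x15->0x1d len=5 : 99 05 ad 40 a3
[1] 0x0f->0x1a len=4 : 45 f6 db f5
[2] 0x00->0x19 len=2 : ce 41
[3] 0x1f->0x0c len=2 : ad 40
query mem[0x0a]=0xe2, mem[0x0d]=0x40, mem[0x19]=0xce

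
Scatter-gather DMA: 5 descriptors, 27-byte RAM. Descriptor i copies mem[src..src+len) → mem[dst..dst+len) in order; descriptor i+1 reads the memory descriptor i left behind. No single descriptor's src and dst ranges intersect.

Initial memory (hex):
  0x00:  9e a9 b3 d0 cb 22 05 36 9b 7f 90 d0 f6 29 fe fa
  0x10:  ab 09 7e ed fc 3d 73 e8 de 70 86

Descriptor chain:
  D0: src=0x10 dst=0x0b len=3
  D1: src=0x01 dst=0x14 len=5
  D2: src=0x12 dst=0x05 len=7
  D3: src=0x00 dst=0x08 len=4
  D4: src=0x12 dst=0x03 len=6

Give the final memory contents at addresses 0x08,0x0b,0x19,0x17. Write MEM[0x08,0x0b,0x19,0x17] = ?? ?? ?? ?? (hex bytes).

  after D0: wrote 3B at 0x0b = ab097e
  after D1: wrote 5B at 0x14 = a9b3d0cb22
  after D2: wrote 7B at 0x05 = 7eeda9b3d0cb22
  after D3: wrote 4B at 0x08 = 9ea9b3d0
  after D4: wrote 6B at 0x03 = 7eeda9b3d0cb
query mem[0x08]=0xcb, mem[0x0b]=0xd0, mem[0x19]=0x70, mem[0x17]=0xcb

MEM[0x08,0x0b,0x19,0x17] = cb d0 70 cb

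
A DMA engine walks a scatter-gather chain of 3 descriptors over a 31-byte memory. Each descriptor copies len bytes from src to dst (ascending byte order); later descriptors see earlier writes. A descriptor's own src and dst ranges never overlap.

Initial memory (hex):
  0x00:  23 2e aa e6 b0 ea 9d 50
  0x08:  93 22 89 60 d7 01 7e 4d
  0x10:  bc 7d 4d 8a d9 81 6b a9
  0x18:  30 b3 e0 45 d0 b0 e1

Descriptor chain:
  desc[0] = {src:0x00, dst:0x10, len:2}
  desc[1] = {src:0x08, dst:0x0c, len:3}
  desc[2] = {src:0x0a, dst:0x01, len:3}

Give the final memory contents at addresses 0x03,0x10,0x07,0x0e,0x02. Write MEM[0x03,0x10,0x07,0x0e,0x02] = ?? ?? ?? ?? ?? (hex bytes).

[0] 0x00->0x10 len=2 : 23 2e
[1] 0x08->0x0c len=3 : 93 22 89
[2] 0x0a->0x01 len=3 : 89 60 93
query mem[0x03]=0x93, mem[0x10]=0x23, mem[0x07]=0x50, mem[0x0e]=0x89, mem[0x02]=0x60

MEM[0x03,0x10,0x07,0x0e,0x02] = 93 23 50 89 60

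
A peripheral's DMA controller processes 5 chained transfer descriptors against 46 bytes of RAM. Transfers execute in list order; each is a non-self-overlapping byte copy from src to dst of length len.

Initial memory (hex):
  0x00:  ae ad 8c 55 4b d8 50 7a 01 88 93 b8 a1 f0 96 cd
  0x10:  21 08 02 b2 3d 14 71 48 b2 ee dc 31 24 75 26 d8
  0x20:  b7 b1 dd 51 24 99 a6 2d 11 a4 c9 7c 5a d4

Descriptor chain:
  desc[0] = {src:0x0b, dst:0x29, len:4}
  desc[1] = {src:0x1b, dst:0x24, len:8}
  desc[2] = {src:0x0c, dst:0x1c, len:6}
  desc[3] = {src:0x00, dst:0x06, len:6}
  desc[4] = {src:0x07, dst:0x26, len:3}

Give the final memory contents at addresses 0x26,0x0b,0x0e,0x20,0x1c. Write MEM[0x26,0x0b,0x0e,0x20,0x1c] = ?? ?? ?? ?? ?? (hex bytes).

MEM[0x26,0x0b,0x0e,0x20,0x1c] = ad d8 96 21 a1

[0] 0x0b->0x29 len=4 : b8 a1 f0 96
[1] 0x1b->0x24 len=8 : 31 24 75 26 d8 b7 b1 dd
[2] 0x0c->0x1c len=6 : a1 f0 96 cd 21 08
[3] 0x00->0x06 len=6 : ae ad 8c 55 4b d8
[4] 0x07->0x26 len=3 : ad 8c 55
query mem[0x26]=0xad, mem[0x0b]=0xd8, mem[0x0e]=0x96, mem[0x20]=0x21, mem[0x1c]=0xa1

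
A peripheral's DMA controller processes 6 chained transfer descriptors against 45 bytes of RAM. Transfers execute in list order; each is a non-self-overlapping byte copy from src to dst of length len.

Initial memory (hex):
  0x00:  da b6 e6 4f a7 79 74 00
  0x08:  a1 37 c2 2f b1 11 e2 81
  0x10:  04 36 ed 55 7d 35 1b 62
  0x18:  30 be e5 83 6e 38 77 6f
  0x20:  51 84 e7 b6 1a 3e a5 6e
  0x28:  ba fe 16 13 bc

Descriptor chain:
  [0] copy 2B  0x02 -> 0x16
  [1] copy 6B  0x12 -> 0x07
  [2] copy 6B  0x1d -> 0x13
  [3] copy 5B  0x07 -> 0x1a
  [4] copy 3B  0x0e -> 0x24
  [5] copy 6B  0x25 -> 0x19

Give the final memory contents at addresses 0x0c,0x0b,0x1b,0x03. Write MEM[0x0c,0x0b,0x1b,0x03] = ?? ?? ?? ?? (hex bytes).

MEM[0x0c,0x0b,0x1b,0x03] = 4f e6 6e 4f

D0: mem[0x16..0x17] <- [e6 4f]
D1: mem[0x07..0x0c] <- [ed 55 7d 35 e6 4f]
D2: mem[0x13..0x18] <- [38 77 6f 51 84 e7]
D3: mem[0x1a..0x1e] <- [ed 55 7d 35 e6]
D4: mem[0x24..0x26] <- [e2 81 04]
D5: mem[0x19..0x1e] <- [81 04 6e ba fe 16]
query mem[0x0c]=0x4f, mem[0x0b]=0xe6, mem[0x1b]=0x6e, mem[0x03]=0x4f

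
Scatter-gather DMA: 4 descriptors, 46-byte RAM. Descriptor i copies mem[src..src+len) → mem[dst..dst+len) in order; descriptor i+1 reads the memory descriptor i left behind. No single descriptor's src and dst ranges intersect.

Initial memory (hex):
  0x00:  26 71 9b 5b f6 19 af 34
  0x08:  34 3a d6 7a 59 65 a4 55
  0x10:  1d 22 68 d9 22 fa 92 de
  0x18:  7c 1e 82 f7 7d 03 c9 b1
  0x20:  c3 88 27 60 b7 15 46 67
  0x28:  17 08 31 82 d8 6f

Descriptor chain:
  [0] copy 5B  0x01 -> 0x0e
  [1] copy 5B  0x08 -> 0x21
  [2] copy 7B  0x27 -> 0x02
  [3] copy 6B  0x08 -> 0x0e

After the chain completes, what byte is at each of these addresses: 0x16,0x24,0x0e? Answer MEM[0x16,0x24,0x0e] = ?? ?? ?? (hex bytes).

MEM[0x16,0x24,0x0e] = 92 7a 6f

D0: mem[0x0e..0x12] <- [71 9b 5b f6 19]
D1: mem[0x21..0x25] <- [34 3a d6 7a 59]
D2: mem[0x02..0x08] <- [67 17 08 31 82 d8 6f]
D3: mem[0x0e..0x13] <- [6f 3a d6 7a 59 65]
query mem[0x16]=0x92, mem[0x24]=0x7a, mem[0x0e]=0x6f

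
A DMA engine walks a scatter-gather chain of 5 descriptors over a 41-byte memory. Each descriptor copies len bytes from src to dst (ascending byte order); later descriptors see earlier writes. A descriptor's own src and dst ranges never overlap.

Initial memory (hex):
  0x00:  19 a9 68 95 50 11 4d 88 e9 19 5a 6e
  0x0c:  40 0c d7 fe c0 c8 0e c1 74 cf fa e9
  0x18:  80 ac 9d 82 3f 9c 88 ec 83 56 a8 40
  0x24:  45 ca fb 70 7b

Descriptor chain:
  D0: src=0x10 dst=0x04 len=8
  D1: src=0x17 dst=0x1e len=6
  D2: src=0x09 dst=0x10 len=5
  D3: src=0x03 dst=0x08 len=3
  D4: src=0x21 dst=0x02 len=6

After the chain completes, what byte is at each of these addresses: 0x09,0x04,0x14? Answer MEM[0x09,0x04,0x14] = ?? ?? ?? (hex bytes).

#0 dst[0x04+8] := {0xc0,0xc8,0x0e,0xc1,0x74,0xcf,0xfa,0xe9}
#1 dst[0x1e+6] := {0xe9,0x80,0xac,0x9d,0x82,0x3f}
#2 dst[0x10+5] := {0xcf,0xfa,0xe9,0x40,0x0c}
#3 dst[0x08+3] := {0x95,0xc0,0xc8}
#4 dst[0x02+6] := {0x9d,0x82,0x3f,0x45,0xca,0xfb}
query mem[0x09]=0xc0, mem[0x04]=0x3f, mem[0x14]=0x0c

MEM[0x09,0x04,0x14] = c0 3f 0c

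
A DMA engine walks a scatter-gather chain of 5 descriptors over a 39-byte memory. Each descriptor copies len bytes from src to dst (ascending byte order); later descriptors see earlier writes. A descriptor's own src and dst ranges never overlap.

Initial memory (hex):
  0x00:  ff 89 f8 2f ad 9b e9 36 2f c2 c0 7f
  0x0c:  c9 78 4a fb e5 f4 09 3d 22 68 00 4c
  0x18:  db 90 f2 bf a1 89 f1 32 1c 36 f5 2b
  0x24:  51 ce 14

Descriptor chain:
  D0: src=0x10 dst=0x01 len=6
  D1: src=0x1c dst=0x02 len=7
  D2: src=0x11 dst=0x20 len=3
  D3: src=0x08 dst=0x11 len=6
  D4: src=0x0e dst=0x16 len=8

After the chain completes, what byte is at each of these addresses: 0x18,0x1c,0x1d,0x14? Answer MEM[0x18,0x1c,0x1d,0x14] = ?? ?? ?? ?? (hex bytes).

#0 dst[0x01+6] := {0xe5,0xf4,0x09,0x3d,0x22,0x68}
#1 dst[0x02+7] := {0xa1,0x89,0xf1,0x32,0x1c,0x36,0xf5}
#2 dst[0x20+3] := {0xf4,0x09,0x3d}
#3 dst[0x11+6] := {0xf5,0xc2,0xc0,0x7f,0xc9,0x78}
#4 dst[0x16+8] := {0x4a,0xfb,0xe5,0xf5,0xc2,0xc0,0x7f,0xc9}
query mem[0x18]=0xe5, mem[0x1c]=0x7f, mem[0x1d]=0xc9, mem[0x14]=0x7f

MEM[0x18,0x1c,0x1d,0x14] = e5 7f c9 7f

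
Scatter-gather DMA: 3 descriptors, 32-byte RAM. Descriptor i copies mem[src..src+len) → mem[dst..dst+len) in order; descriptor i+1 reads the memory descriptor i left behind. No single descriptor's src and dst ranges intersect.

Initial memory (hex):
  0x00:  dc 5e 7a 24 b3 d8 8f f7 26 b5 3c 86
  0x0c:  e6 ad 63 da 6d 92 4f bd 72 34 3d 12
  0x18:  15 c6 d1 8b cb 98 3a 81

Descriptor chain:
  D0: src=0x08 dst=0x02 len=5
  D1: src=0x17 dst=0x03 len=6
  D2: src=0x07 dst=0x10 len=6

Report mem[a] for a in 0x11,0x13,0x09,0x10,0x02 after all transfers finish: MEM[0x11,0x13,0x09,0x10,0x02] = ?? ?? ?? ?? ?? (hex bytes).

MEM[0x11,0x13,0x09,0x10,0x02] = cb 3c b5 8b 26

  after D0: wrote 5B at 0x02 = 26b53c86e6
  after D1: wrote 6B at 0x03 = 1215c6d18bcb
  after D2: wrote 6B at 0x10 = 8bcbb53c86e6
query mem[0x11]=0xcb, mem[0x13]=0x3c, mem[0x09]=0xb5, mem[0x10]=0x8b, mem[0x02]=0x26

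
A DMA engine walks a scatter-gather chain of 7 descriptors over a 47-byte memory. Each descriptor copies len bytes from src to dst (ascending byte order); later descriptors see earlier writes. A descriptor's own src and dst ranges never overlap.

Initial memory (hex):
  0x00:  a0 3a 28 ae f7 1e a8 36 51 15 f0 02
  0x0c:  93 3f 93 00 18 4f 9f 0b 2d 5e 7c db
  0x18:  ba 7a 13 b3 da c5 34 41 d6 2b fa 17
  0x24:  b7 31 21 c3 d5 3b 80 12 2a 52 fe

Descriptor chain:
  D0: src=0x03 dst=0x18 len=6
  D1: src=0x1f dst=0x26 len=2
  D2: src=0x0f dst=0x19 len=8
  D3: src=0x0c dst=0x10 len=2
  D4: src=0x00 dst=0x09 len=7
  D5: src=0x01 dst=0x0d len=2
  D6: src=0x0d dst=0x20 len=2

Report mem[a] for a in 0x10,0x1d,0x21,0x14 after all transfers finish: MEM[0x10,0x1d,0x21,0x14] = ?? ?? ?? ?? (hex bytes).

MEM[0x10,0x1d,0x21,0x14] = 93 0b 28 2d

  after D0: wrote 6B at 0x18 = aef71ea83651
  after D1: wrote 2B at 0x26 = 41d6
  after D2: wrote 8B at 0x19 = 00184f9f0b2d5e7c
  after D3: wrote 2B at 0x10 = 933f
  after D4: wrote 7B at 0x09 = a03a28aef71ea8
  after D5: wrote 2B at 0x0d = 3a28
  after D6: wrote 2B at 0x20 = 3a28
query mem[0x10]=0x93, mem[0x1d]=0x0b, mem[0x21]=0x28, mem[0x14]=0x2d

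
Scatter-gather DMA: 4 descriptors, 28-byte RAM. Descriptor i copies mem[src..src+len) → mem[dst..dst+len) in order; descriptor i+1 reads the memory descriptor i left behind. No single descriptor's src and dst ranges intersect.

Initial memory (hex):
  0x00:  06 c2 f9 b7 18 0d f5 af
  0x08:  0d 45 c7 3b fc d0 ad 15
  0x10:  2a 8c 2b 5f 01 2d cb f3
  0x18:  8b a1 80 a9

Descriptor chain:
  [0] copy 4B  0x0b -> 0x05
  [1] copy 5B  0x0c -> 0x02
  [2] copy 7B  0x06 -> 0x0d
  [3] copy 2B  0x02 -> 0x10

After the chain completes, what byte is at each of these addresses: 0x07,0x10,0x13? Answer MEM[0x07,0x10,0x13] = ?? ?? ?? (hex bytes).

D0: mem[0x05..0x08] <- [3b fc d0 ad]
D1: mem[0x02..0x06] <- [fc d0 ad 15 2a]
D2: mem[0x0d..0x13] <- [2a d0 ad 45 c7 3b fc]
D3: mem[0x10..0x11] <- [fc d0]
query mem[0x07]=0xd0, mem[0x10]=0xfc, mem[0x13]=0xfc

MEM[0x07,0x10,0x13] = d0 fc fc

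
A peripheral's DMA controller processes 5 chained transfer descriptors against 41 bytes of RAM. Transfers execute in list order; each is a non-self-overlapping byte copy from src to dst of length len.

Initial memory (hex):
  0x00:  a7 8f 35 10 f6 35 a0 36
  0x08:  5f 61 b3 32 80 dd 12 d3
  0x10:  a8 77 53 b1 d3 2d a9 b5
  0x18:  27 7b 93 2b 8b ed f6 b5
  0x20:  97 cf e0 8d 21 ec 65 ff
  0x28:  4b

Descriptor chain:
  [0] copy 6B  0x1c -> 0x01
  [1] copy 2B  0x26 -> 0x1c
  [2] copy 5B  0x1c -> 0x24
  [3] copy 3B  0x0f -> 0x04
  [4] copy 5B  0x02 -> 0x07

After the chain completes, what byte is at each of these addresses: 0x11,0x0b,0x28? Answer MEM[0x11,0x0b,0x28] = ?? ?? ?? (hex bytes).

MEM[0x11,0x0b,0x28] = 77 77 97

[0] 0x1c->0x01 len=6 : 8b ed f6 b5 97 cf
[1] 0x26->0x1c len=2 : 65 ff
[2] 0x1c->0x24 len=5 : 65 ff f6 b5 97
[3] 0x0f->0x04 len=3 : d3 a8 77
[4] 0x02->0x07 len=5 : ed f6 d3 a8 77
query mem[0x11]=0x77, mem[0x0b]=0x77, mem[0x28]=0x97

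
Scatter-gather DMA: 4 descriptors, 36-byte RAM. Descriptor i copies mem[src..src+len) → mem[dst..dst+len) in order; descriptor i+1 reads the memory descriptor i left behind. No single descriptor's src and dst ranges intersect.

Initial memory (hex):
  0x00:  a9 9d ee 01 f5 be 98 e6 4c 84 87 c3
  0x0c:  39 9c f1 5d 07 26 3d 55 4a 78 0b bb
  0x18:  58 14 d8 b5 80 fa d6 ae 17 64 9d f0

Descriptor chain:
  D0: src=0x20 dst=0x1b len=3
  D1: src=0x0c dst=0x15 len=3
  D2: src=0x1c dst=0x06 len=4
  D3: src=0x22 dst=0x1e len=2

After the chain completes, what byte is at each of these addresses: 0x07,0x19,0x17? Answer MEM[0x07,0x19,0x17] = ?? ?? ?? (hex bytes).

  after D0: wrote 3B at 0x1b = 17649d
  after D1: wrote 3B at 0x15 = 399cf1
  after D2: wrote 4B at 0x06 = 649dd6ae
  after D3: wrote 2B at 0x1e = 9df0
query mem[0x07]=0x9d, mem[0x19]=0x14, mem[0x17]=0xf1

MEM[0x07,0x19,0x17] = 9d 14 f1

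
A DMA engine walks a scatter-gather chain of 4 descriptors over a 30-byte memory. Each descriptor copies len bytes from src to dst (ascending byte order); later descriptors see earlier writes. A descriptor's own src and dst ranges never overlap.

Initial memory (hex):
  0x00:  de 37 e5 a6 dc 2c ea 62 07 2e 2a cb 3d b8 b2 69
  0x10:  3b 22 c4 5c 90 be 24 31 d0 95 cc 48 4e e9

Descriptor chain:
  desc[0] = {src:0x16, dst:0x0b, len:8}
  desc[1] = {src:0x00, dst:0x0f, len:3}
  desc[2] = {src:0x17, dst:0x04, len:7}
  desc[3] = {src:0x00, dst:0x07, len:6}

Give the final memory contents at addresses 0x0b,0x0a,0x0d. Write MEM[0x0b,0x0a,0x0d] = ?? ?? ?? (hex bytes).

#0 dst[0x0b+8] := {0x24,0x31,0xd0,0x95,0xcc,0x48,0x4e,0xe9}
#1 dst[0x0f+3] := {0xde,0x37,0xe5}
#2 dst[0x04+7] := {0x31,0xd0,0x95,0xcc,0x48,0x4e,0xe9}
#3 dst[0x07+6] := {0xde,0x37,0xe5,0xa6,0x31,0xd0}
query mem[0x0b]=0x31, mem[0x0a]=0xa6, mem[0x0d]=0xd0

MEM[0x0b,0x0a,0x0d] = 31 a6 d0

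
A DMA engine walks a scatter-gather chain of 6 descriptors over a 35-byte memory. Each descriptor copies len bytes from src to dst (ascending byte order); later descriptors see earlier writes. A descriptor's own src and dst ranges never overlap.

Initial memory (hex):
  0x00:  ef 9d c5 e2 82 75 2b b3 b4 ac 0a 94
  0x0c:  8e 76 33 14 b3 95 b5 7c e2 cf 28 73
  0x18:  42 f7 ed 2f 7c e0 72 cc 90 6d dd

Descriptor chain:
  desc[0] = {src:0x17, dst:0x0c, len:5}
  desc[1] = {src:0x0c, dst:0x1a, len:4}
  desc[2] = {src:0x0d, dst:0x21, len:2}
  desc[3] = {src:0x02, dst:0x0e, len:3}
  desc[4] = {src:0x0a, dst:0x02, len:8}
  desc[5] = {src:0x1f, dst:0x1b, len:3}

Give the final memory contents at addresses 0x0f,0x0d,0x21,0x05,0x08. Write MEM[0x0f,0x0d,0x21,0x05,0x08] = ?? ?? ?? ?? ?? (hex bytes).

#0 dst[0x0c+5] := {0x73,0x42,0xf7,0xed,0x2f}
#1 dst[0x1a+4] := {0x73,0x42,0xf7,0xed}
#2 dst[0x21+2] := {0x42,0xf7}
#3 dst[0x0e+3] := {0xc5,0xe2,0x82}
#4 dst[0x02+8] := {0x0a,0x94,0x73,0x42,0xc5,0xe2,0x82,0x95}
#5 dst[0x1b+3] := {0xcc,0x90,0x42}
query mem[0x0f]=0xe2, mem[0x0d]=0x42, mem[0x21]=0x42, mem[0x05]=0x42, mem[0x08]=0x82

MEM[0x0f,0x0d,0x21,0x05,0x08] = e2 42 42 42 82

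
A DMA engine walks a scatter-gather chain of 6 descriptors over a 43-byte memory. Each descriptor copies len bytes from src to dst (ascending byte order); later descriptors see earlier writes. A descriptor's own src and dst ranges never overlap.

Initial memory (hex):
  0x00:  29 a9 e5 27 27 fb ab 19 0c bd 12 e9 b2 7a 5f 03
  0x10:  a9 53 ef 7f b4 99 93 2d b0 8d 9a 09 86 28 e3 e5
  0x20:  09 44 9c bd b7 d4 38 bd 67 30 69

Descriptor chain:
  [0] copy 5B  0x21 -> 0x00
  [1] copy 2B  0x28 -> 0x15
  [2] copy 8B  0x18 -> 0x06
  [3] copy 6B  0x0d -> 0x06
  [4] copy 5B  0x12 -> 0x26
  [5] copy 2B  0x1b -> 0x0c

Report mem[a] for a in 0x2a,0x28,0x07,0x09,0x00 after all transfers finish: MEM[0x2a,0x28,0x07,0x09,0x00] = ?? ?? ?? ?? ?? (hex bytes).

MEM[0x2a,0x28,0x07,0x09,0x00] = 30 b4 5f a9 44

#0 dst[0x00+5] := {0x44,0x9c,0xbd,0xb7,0xd4}
#1 dst[0x15+2] := {0x67,0x30}
#2 dst[0x06+8] := {0xb0,0x8d,0x9a,0x09,0x86,0x28,0xe3,0xe5}
#3 dst[0x06+6] := {0xe5,0x5f,0x03,0xa9,0x53,0xef}
#4 dst[0x26+5] := {0xef,0x7f,0xb4,0x67,0x30}
#5 dst[0x0c+2] := {0x09,0x86}
query mem[0x2a]=0x30, mem[0x28]=0xb4, mem[0x07]=0x5f, mem[0x09]=0xa9, mem[0x00]=0x44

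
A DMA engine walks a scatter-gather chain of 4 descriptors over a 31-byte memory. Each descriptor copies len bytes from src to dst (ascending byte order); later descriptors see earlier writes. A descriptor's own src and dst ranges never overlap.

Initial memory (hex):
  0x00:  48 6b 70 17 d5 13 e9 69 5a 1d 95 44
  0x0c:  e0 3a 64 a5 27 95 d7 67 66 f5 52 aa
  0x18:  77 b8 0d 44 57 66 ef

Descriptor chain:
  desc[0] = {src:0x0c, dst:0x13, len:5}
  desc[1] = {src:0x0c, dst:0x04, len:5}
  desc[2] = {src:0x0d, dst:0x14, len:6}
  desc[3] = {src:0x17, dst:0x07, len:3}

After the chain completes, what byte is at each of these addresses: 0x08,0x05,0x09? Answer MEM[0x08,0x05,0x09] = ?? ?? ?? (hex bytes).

[0] 0x0c->0x13 len=5 : e0 3a 64 a5 27
[1] 0x0c->0x04 len=5 : e0 3a 64 a5 27
[2] 0x0d->0x14 len=6 : 3a 64 a5 27 95 d7
[3] 0x17->0x07 len=3 : 27 95 d7
query mem[0x08]=0x95, mem[0x05]=0x3a, mem[0x09]=0xd7

MEM[0x08,0x05,0x09] = 95 3a d7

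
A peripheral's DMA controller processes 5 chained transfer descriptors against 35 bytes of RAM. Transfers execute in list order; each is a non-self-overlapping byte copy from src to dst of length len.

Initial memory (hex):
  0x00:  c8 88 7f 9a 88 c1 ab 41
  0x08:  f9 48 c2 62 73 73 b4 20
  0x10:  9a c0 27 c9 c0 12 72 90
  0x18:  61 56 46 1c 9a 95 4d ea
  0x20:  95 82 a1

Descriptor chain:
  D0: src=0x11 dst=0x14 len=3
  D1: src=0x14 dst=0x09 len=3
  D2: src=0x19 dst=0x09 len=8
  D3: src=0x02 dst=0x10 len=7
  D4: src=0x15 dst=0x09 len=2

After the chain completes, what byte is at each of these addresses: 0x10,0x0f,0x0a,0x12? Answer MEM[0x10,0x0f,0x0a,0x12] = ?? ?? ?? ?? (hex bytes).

#0 dst[0x14+3] := {0xc0,0x27,0xc9}
#1 dst[0x09+3] := {0xc0,0x27,0xc9}
#2 dst[0x09+8] := {0x56,0x46,0x1c,0x9a,0x95,0x4d,0xea,0x95}
#3 dst[0x10+7] := {0x7f,0x9a,0x88,0xc1,0xab,0x41,0xf9}
#4 dst[0x09+2] := {0x41,0xf9}
query mem[0x10]=0x7f, mem[0x0f]=0xea, mem[0x0a]=0xf9, mem[0x12]=0x88

MEM[0x10,0x0f,0x0a,0x12] = 7f ea f9 88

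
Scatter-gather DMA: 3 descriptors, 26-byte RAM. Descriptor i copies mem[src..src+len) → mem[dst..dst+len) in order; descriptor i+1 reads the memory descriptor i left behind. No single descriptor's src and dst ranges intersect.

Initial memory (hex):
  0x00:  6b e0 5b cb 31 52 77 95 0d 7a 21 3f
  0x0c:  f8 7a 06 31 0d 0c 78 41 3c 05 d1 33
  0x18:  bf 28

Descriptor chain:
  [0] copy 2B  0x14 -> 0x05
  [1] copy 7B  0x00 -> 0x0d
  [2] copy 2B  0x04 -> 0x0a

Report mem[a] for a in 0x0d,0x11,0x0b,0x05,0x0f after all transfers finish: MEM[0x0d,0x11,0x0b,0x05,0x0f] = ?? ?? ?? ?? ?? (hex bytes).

MEM[0x0d,0x11,0x0b,0x05,0x0f] = 6b 31 3c 3c 5b

  after D0: wrote 2B at 0x05 = 3c05
  after D1: wrote 7B at 0x0d = 6be05bcb313c05
  after D2: wrote 2B at 0x0a = 313c
query mem[0x0d]=0x6b, mem[0x11]=0x31, mem[0x0b]=0x3c, mem[0x05]=0x3c, mem[0x0f]=0x5b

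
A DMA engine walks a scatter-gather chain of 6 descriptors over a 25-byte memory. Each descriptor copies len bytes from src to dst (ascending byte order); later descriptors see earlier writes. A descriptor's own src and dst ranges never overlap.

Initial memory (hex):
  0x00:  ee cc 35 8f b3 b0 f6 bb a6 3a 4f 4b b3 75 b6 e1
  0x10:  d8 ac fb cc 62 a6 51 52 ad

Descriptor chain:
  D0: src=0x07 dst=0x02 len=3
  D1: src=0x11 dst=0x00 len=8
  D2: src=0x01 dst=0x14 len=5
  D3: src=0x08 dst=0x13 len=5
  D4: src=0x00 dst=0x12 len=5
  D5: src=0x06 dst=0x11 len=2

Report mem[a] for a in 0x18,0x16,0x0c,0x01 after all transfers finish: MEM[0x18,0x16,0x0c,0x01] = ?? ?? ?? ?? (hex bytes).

MEM[0x18,0x16,0x0c,0x01] = 51 a6 b3 fb

D0: mem[0x02..0x04] <- [bb a6 3a]
D1: mem[0x00..0x07] <- [ac fb cc 62 a6 51 52 ad]
D2: mem[0x14..0x18] <- [fb cc 62 a6 51]
D3: mem[0x13..0x17] <- [a6 3a 4f 4b b3]
D4: mem[0x12..0x16] <- [ac fb cc 62 a6]
D5: mem[0x11..0x12] <- [52 ad]
query mem[0x18]=0x51, mem[0x16]=0xa6, mem[0x0c]=0xb3, mem[0x01]=0xfb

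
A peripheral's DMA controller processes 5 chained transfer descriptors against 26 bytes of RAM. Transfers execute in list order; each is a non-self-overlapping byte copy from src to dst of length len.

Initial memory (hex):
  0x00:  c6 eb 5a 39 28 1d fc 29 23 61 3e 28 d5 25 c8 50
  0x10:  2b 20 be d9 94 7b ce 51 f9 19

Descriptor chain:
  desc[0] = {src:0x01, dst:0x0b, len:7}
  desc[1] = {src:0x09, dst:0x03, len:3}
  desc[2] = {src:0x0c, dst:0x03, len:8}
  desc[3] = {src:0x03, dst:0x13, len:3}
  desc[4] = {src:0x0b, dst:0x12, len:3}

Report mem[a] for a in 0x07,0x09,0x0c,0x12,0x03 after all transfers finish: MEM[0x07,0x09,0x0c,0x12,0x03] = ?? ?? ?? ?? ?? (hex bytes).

D0: mem[0x0b..0x11] <- [eb 5a 39 28 1d fc 29]
D1: mem[0x03..0x05] <- [61 3e eb]
D2: mem[0x03..0x0a] <- [5a 39 28 1d fc 29 be d9]
D3: mem[0x13..0x15] <- [5a 39 28]
D4: mem[0x12..0x14] <- [eb 5a 39]
query mem[0x07]=0xfc, mem[0x09]=0xbe, mem[0x0c]=0x5a, mem[0x12]=0xeb, mem[0x03]=0x5a

MEM[0x07,0x09,0x0c,0x12,0x03] = fc be 5a eb 5a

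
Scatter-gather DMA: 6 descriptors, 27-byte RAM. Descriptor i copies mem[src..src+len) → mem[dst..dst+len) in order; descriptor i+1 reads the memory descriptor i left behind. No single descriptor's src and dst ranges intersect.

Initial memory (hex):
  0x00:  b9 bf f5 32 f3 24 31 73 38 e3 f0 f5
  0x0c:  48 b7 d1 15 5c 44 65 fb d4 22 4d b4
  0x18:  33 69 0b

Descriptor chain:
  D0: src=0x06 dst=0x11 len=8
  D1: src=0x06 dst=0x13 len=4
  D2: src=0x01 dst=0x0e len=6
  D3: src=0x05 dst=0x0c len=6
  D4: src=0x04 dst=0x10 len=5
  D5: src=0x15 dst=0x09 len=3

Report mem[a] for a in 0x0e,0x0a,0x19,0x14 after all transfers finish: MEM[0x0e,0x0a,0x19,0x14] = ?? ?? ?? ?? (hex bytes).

  after D0: wrote 8B at 0x11 = 317338e3f0f548b7
  after D1: wrote 4B at 0x13 = 317338e3
  after D2: wrote 6B at 0x0e = bff532f32431
  after D3: wrote 6B at 0x0c = 24317338e3f0
  after D4: wrote 5B at 0x10 = f324317338
  after D5: wrote 3B at 0x09 = 38e348
query mem[0x0e]=0x73, mem[0x0a]=0xe3, mem[0x19]=0x69, mem[0x14]=0x38

MEM[0x0e,0x0a,0x19,0x14] = 73 e3 69 38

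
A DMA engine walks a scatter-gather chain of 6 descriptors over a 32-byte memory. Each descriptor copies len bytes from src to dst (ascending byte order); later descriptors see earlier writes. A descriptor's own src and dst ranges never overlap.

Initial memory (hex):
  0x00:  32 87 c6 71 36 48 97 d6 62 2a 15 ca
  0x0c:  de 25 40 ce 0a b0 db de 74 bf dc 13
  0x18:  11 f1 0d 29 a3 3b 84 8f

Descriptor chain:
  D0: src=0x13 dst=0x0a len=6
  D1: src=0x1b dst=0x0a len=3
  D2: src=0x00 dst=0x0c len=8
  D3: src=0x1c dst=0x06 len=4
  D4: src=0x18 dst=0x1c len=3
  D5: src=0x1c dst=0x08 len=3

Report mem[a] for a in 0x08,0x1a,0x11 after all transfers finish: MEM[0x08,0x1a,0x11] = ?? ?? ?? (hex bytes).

MEM[0x08,0x1a,0x11] = 11 0d 48

[0] 0x13->0x0a len=6 : de 74 bf dc 13 11
[1] 0x1b->0x0a len=3 : 29 a3 3b
[2] 0x00->0x0c len=8 : 32 87 c6 71 36 48 97 d6
[3] 0x1c->0x06 len=4 : a3 3b 84 8f
[4] 0x18->0x1c len=3 : 11 f1 0d
[5] 0x1c->0x08 len=3 : 11 f1 0d
query mem[0x08]=0x11, mem[0x1a]=0x0d, mem[0x11]=0x48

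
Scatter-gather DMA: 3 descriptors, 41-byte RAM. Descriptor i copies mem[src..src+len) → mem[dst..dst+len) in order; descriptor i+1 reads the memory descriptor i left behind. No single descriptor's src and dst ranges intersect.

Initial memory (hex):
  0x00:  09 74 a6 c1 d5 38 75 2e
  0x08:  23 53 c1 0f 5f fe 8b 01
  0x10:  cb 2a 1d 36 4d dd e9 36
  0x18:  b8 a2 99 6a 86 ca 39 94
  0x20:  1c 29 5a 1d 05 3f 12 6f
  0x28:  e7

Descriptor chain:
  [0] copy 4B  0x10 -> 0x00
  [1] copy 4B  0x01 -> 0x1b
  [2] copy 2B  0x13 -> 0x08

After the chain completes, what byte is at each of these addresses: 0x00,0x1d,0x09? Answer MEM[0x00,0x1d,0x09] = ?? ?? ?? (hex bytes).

MEM[0x00,0x1d,0x09] = cb 36 4d

  after D0: wrote 4B at 0x00 = cb2a1d36
  after D1: wrote 4B at 0x1b = 2a1d36d5
  after D2: wrote 2B at 0x08 = 364d
query mem[0x00]=0xcb, mem[0x1d]=0x36, mem[0x09]=0x4d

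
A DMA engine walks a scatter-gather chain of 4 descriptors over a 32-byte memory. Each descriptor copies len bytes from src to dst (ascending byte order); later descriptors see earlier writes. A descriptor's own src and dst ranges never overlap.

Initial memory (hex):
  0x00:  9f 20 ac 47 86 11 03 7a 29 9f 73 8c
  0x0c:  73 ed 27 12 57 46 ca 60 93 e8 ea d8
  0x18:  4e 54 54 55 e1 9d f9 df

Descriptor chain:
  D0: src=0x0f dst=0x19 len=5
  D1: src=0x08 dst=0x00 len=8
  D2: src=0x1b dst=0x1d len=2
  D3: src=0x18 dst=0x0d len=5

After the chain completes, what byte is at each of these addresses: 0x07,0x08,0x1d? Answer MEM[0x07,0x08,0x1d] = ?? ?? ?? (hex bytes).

[0] 0x0f->0x19 len=5 : 12 57 46 ca 60
[1] 0x08->0x00 len=8 : 29 9f 73 8c 73 ed 27 12
[2] 0x1b->0x1d len=2 : 46 ca
[3] 0x18->0x0d len=5 : 4e 12 57 46 ca
query mem[0x07]=0x12, mem[0x08]=0x29, mem[0x1d]=0x46

MEM[0x07,0x08,0x1d] = 12 29 46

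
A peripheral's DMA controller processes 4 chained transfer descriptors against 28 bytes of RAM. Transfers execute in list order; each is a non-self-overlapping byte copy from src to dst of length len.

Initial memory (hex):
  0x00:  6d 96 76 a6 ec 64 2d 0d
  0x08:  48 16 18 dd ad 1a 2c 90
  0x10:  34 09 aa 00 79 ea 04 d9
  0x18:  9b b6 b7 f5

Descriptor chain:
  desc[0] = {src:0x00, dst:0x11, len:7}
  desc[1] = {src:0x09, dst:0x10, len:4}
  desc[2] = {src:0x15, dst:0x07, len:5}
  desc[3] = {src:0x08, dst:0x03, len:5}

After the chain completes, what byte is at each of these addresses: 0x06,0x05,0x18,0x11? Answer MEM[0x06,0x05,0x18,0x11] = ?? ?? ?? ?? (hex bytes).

MEM[0x06,0x05,0x18,0x11] = b6 9b 9b 18

[0] 0x00->0x11 len=7 : 6d 96 76 a6 ec 64 2d
[1] 0x09->0x10 len=4 : 16 18 dd ad
[2] 0x15->0x07 len=5 : ec 64 2d 9b b6
[3] 0x08->0x03 len=5 : 64 2d 9b b6 ad
query mem[0x06]=0xb6, mem[0x05]=0x9b, mem[0x18]=0x9b, mem[0x11]=0x18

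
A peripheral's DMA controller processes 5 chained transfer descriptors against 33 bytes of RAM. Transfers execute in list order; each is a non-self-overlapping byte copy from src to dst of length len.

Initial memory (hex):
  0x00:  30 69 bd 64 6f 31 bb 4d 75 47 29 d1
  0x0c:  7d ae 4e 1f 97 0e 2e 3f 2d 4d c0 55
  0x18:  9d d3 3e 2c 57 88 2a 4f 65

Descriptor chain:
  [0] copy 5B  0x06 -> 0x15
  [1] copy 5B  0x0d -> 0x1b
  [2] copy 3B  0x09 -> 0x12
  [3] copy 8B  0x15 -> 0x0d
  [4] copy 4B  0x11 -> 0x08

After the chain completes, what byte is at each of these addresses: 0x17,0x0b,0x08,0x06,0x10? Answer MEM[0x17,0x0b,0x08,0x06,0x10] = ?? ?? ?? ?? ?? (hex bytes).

MEM[0x17,0x0b,0x08,0x06,0x10] = 75 4e 29 bb 47

[0] 0x06->0x15 len=5 : bb 4d 75 47 29
[1] 0x0d->0x1b len=5 : ae 4e 1f 97 0e
[2] 0x09->0x12 len=3 : 47 29 d1
[3] 0x15->0x0d len=8 : bb 4d 75 47 29 3e ae 4e
[4] 0x11->0x08 len=4 : 29 3e ae 4e
query mem[0x17]=0x75, mem[0x0b]=0x4e, mem[0x08]=0x29, mem[0x06]=0xbb, mem[0x10]=0x47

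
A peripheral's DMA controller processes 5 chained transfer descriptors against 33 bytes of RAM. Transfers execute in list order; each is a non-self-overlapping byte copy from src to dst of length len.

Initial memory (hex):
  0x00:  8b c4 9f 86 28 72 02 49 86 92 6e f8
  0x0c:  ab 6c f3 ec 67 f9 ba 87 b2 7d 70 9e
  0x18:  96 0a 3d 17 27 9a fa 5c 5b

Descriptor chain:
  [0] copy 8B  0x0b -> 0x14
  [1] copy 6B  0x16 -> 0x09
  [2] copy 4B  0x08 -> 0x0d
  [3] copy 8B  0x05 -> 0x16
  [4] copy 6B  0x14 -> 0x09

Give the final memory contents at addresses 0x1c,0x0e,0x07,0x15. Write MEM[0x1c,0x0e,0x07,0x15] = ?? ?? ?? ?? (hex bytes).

MEM[0x1c,0x0e,0x07,0x15] = ec 86 49 ab

D0: mem[0x14..0x1b] <- [f8 ab 6c f3 ec 67 f9 ba]
D1: mem[0x09..0x0e] <- [6c f3 ec 67 f9 ba]
D2: mem[0x0d..0x10] <- [86 6c f3 ec]
D3: mem[0x16..0x1d] <- [72 02 49 86 6c f3 ec 67]
D4: mem[0x09..0x0e] <- [f8 ab 72 02 49 86]
query mem[0x1c]=0xec, mem[0x0e]=0x86, mem[0x07]=0x49, mem[0x15]=0xab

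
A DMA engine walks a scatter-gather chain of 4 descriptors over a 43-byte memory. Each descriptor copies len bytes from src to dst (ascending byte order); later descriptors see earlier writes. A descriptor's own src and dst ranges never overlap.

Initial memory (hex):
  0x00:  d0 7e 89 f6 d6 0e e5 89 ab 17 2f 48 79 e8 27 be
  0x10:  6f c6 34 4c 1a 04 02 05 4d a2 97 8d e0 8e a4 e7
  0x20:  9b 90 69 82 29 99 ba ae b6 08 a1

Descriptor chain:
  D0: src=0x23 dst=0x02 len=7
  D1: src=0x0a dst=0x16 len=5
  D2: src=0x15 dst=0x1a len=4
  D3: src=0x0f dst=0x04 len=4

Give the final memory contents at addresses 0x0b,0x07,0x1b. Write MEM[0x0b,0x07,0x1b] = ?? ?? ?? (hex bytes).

MEM[0x0b,0x07,0x1b] = 48 34 2f

D0: mem[0x02..0x08] <- [82 29 99 ba ae b6 08]
D1: mem[0x16..0x1a] <- [2f 48 79 e8 27]
D2: mem[0x1a..0x1d] <- [04 2f 48 79]
D3: mem[0x04..0x07] <- [be 6f c6 34]
query mem[0x0b]=0x48, mem[0x07]=0x34, mem[0x1b]=0x2f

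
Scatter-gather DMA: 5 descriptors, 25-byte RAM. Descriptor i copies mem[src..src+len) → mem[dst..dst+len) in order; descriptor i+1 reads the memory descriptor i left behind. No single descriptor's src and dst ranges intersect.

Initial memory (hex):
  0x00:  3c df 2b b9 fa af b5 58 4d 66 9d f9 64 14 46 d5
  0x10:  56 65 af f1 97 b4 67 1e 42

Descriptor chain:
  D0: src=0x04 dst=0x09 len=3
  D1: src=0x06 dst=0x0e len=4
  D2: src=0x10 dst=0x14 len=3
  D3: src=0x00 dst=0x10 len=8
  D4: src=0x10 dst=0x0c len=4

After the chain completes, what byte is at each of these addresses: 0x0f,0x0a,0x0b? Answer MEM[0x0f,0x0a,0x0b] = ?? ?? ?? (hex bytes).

[0] 0x04->0x09 len=3 : fa af b5
[1] 0x06->0x0e len=4 : b5 58 4d fa
[2] 0x10->0x14 len=3 : 4d fa af
[3] 0x00->0x10 len=8 : 3c df 2b b9 fa af b5 58
[4] 0x10->0x0c len=4 : 3c df 2b b9
query mem[0x0f]=0xb9, mem[0x0a]=0xaf, mem[0x0b]=0xb5

MEM[0x0f,0x0a,0x0b] = b9 af b5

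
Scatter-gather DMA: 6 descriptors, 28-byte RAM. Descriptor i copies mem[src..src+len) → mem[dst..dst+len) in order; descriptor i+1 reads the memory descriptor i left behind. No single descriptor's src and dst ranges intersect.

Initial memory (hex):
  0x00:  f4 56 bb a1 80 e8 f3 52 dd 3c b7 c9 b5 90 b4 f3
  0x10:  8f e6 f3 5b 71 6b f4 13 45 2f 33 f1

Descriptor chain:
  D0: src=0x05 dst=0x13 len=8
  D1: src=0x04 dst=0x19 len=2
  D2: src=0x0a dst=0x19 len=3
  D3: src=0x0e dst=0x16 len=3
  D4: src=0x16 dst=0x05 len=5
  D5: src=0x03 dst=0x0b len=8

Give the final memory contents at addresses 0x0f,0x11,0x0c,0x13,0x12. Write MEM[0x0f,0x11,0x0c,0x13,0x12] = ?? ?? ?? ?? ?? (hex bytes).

MEM[0x0f,0x11,0x0c,0x13,0x12] = 8f c9 80 e8 b7

[0] 0x05->0x13 len=8 : e8 f3 52 dd 3c b7 c9 b5
[1] 0x04->0x19 len=2 : 80 e8
[2] 0x0a->0x19 len=3 : b7 c9 b5
[3] 0x0e->0x16 len=3 : b4 f3 8f
[4] 0x16->0x05 len=5 : b4 f3 8f b7 c9
[5] 0x03->0x0b len=8 : a1 80 b4 f3 8f b7 c9 b7
query mem[0x0f]=0x8f, mem[0x11]=0xc9, mem[0x0c]=0x80, mem[0x13]=0xe8, mem[0x12]=0xb7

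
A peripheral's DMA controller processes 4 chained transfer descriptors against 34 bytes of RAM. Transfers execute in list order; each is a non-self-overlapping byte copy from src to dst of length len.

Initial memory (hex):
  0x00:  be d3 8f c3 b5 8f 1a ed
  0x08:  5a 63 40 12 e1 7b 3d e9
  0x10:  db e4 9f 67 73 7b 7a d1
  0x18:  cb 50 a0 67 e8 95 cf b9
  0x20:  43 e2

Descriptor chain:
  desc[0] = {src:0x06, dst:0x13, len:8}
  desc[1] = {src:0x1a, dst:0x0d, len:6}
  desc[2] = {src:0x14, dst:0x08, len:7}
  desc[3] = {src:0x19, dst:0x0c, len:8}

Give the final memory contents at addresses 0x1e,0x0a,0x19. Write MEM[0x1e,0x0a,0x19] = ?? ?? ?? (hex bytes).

#0 dst[0x13+8] := {0x1a,0xed,0x5a,0x63,0x40,0x12,0xe1,0x7b}
#1 dst[0x0d+6] := {0x7b,0x67,0xe8,0x95,0xcf,0xb9}
#2 dst[0x08+7] := {0xed,0x5a,0x63,0x40,0x12,0xe1,0x7b}
#3 dst[0x0c+8] := {0xe1,0x7b,0x67,0xe8,0x95,0xcf,0xb9,0x43}
query mem[0x1e]=0xcf, mem[0x0a]=0x63, mem[0x19]=0xe1

MEM[0x1e,0x0a,0x19] = cf 63 e1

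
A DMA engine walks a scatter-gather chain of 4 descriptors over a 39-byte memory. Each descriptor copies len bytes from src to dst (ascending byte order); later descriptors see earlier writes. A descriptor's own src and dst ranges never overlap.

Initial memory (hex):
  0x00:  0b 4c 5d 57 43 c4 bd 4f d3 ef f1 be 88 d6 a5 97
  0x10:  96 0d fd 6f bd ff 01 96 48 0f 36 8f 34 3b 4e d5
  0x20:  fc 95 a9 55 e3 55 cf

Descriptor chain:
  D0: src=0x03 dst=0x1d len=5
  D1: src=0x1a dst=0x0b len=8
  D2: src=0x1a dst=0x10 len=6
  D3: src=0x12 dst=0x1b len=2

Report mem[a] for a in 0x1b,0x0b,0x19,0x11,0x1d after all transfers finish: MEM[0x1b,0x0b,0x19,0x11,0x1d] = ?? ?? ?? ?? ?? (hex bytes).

[0] 0x03->0x1d len=5 : 57 43 c4 bd 4f
[1] 0x1a->0x0b len=8 : 36 8f 34 57 43 c4 bd 4f
[2] 0x1a->0x10 len=6 : 36 8f 34 57 43 c4
[3] 0x12->0x1b len=2 : 34 57
query mem[0x1b]=0x34, mem[0x0b]=0x36, mem[0x19]=0x0f, mem[0x11]=0x8f, mem[0x1d]=0x57

MEM[0x1b,0x0b,0x19,0x11,0x1d] = 34 36 0f 8f 57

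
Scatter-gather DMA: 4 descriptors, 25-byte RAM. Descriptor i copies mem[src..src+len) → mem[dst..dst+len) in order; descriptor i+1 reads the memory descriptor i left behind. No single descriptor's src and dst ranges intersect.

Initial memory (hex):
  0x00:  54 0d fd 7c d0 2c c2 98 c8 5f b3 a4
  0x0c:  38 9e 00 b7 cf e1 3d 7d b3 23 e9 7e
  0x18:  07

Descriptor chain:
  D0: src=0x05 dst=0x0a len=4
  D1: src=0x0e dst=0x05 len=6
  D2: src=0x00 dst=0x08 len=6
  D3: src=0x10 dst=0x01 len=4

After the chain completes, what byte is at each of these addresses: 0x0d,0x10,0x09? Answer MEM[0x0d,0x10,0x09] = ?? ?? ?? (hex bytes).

MEM[0x0d,0x10,0x09] = 00 cf 0d

  after D0: wrote 4B at 0x0a = 2cc298c8
  after D1: wrote 6B at 0x05 = 00b7cfe13d7d
  after D2: wrote 6B at 0x08 = 540dfd7cd000
  after D3: wrote 4B at 0x01 = cfe13d7d
query mem[0x0d]=0x00, mem[0x10]=0xcf, mem[0x09]=0x0d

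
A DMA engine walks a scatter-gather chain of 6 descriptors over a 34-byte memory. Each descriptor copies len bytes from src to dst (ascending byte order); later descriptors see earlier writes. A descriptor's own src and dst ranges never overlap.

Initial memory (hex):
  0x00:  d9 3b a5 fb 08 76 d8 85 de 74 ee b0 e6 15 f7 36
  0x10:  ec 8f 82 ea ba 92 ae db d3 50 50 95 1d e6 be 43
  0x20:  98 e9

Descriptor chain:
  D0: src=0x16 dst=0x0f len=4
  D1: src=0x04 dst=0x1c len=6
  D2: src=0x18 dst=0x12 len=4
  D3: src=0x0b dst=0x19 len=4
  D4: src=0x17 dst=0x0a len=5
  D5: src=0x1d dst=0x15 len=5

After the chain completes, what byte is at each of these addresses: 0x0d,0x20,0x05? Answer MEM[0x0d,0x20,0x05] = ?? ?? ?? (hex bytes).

MEM[0x0d,0x20,0x05] = e6 de 76

[0] 0x16->0x0f len=4 : ae db d3 50
[1] 0x04->0x1c len=6 : 08 76 d8 85 de 74
[2] 0x18->0x12 len=4 : d3 50 50 95
[3] 0x0b->0x19 len=4 : b0 e6 15 f7
[4] 0x17->0x0a len=5 : db d3 b0 e6 15
[5] 0x1d->0x15 len=5 : 76 d8 85 de 74
query mem[0x0d]=0xe6, mem[0x20]=0xde, mem[0x05]=0x76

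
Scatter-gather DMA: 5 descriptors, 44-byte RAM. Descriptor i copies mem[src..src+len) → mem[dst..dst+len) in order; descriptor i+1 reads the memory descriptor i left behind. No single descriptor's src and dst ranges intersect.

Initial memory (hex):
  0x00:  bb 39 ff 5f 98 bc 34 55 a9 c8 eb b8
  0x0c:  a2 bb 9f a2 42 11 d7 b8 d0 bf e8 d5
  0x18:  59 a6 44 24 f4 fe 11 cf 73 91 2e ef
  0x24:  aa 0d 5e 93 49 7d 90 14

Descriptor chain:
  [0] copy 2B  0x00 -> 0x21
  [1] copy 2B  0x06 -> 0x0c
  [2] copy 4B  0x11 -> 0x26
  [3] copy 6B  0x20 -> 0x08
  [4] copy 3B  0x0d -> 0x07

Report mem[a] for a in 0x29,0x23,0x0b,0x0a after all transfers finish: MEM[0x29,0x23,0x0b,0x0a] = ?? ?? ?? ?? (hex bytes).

MEM[0x29,0x23,0x0b,0x0a] = d0 ef ef 39

#0 dst[0x21+2] := {0xbb,0x39}
#1 dst[0x0c+2] := {0x34,0x55}
#2 dst[0x26+4] := {0x11,0xd7,0xb8,0xd0}
#3 dst[0x08+6] := {0x73,0xbb,0x39,0xef,0xaa,0x0d}
#4 dst[0x07+3] := {0x0d,0x9f,0xa2}
query mem[0x29]=0xd0, mem[0x23]=0xef, mem[0x0b]=0xef, mem[0x0a]=0x39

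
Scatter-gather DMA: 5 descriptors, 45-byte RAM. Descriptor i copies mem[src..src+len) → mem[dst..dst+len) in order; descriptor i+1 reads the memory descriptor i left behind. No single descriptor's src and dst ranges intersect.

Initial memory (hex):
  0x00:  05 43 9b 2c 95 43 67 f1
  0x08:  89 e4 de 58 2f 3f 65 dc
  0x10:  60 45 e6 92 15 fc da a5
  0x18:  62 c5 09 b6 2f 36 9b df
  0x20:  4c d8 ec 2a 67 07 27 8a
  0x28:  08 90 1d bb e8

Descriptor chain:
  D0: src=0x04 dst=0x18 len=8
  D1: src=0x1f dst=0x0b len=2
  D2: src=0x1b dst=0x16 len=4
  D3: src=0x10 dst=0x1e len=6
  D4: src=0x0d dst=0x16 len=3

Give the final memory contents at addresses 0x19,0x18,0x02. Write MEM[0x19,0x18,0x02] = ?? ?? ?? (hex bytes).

MEM[0x19,0x18,0x02] = de dc 9b

[0] 0x04->0x18 len=8 : 95 43 67 f1 89 e4 de 58
[1] 0x1f->0x0b len=2 : 58 4c
[2] 0x1b->0x16 len=4 : f1 89 e4 de
[3] 0x10->0x1e len=6 : 60 45 e6 92 15 fc
[4] 0x0d->0x16 len=3 : 3f 65 dc
query mem[0x19]=0xde, mem[0x18]=0xdc, mem[0x02]=0x9b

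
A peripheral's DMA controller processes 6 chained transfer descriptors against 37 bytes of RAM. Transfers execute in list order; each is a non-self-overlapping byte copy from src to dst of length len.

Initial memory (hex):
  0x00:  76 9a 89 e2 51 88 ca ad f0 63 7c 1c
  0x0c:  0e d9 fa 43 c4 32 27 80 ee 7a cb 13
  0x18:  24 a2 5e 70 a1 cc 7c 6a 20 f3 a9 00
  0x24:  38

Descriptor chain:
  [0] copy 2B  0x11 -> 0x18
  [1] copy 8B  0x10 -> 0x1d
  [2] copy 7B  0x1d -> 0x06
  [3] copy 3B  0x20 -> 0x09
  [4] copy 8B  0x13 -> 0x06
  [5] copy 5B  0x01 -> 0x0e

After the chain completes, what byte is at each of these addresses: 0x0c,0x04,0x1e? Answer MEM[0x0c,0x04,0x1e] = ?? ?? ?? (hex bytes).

MEM[0x0c,0x04,0x1e] = 27 51 32

#0 dst[0x18+2] := {0x32,0x27}
#1 dst[0x1d+8] := {0xc4,0x32,0x27,0x80,0xee,0x7a,0xcb,0x13}
#2 dst[0x06+7] := {0xc4,0x32,0x27,0x80,0xee,0x7a,0xcb}
#3 dst[0x09+3] := {0x80,0xee,0x7a}
#4 dst[0x06+8] := {0x80,0xee,0x7a,0xcb,0x13,0x32,0x27,0x5e}
#5 dst[0x0e+5] := {0x9a,0x89,0xe2,0x51,0x88}
query mem[0x0c]=0x27, mem[0x04]=0x51, mem[0x1e]=0x32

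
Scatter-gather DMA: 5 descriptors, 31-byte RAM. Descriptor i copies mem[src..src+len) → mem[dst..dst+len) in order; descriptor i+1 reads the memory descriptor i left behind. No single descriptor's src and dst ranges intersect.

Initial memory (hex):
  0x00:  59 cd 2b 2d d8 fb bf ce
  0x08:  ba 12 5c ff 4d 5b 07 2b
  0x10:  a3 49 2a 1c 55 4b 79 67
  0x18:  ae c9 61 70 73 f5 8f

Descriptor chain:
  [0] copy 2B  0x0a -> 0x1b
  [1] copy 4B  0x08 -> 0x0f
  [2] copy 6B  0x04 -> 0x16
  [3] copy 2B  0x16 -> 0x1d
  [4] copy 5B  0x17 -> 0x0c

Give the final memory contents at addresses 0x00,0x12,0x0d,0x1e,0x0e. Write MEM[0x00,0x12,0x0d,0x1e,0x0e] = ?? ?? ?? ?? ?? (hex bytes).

MEM[0x00,0x12,0x0d,0x1e,0x0e] = 59 ff bf fb ce

  after D0: wrote 2B at 0x1b = 5cff
  after D1: wrote 4B at 0x0f = ba125cff
  after D2: wrote 6B at 0x16 = d8fbbfceba12
  after D3: wrote 2B at 0x1d = d8fb
  after D4: wrote 5B at 0x0c = fbbfceba12
query mem[0x00]=0x59, mem[0x12]=0xff, mem[0x0d]=0xbf, mem[0x1e]=0xfb, mem[0x0e]=0xce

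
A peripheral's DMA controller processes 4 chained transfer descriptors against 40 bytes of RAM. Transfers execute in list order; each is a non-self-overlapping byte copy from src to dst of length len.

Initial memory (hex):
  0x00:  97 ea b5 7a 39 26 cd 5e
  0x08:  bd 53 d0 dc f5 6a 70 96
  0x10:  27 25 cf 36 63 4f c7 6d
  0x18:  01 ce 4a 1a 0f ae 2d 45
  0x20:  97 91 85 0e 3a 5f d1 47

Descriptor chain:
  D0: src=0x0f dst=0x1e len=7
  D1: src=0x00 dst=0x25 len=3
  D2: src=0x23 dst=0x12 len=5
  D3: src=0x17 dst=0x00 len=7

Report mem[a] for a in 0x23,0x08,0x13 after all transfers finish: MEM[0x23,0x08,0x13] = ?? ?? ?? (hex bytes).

MEM[0x23,0x08,0x13] = 63 bd 4f

  after D0: wrote 7B at 0x1e = 962725cf36634f
  after D1: wrote 3B at 0x25 = 97eab5
  after D2: wrote 5B at 0x12 = 634f97eab5
  after D3: wrote 7B at 0x00 = 6d01ce4a1a0fae
query mem[0x23]=0x63, mem[0x08]=0xbd, mem[0x13]=0x4f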